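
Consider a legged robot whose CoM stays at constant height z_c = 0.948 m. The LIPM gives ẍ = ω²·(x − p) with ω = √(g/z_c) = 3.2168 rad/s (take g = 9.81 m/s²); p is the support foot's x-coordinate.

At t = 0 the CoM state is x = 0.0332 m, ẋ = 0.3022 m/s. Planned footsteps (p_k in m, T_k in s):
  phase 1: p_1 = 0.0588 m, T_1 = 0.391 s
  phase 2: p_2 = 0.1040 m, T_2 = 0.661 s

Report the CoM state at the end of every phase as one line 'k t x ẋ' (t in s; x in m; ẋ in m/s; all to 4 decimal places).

phase 1: p=0.0588, T=0.391, ωT=1.257769, cosh=1.900926, sinh=1.616638; start (x,ẋ)=(0.033200, 0.302200) → end (x,ẋ)=(0.162010, 0.441330)
phase 2: p=0.1040, T=0.661, ωT=2.126305, cosh=4.251553, sinh=4.132276; start (x,ẋ)=(0.162010, 0.441330) → end (x,ẋ)=(0.917562, 2.647449)

1 0.3910 0.1620 0.4413
2 1.0520 0.9176 2.6474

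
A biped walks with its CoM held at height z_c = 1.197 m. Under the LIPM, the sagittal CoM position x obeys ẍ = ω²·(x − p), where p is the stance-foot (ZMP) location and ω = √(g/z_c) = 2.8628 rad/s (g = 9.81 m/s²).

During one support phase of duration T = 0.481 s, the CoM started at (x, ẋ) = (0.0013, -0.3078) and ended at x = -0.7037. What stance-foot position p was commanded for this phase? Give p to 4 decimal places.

p = 0.4577

ωT = 2.8628·0.481 = 1.377007; cosh(ωT) = 2.107677, sinh(ωT) = 1.855345
x(T) = p + (x₀−p)·cosh(ωT) + (ẋ₀/ω)·sinh(ωT) ⇒ p·(1 − cosh) = x(T) − x₀·cosh − (ẋ₀/ω)·sinh
numerator   = -0.7037 − (0.0013)·2.107677 − (-0.3078/2.8628)·1.855345 = -0.506959
denominator = 1 − 2.107677 = -1.107677
p = -0.506959 / -1.107677 = 0.4577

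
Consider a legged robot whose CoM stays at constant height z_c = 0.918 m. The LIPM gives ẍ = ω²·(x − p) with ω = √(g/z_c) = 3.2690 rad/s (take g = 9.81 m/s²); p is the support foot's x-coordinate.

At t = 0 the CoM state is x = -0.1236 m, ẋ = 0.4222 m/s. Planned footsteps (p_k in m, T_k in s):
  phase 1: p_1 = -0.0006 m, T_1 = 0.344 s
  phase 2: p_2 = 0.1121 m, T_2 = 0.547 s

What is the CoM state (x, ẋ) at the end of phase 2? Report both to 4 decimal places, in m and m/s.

phase 1: p=-0.0006, T=0.344, ωT=1.124536, cosh=1.701796, sinh=1.376992; start (x,ẋ)=(-0.123600, 0.422200) → end (x,ẋ)=(-0.032079, 0.164827)
phase 2: p=0.1121, T=0.547, ωT=1.788143, cosh=3.072805, sinh=2.905535; start (x,ẋ)=(-0.032079, 0.164827) → end (x,ẋ)=(-0.184432, -0.862954)

x = -0.1844, ẋ = -0.8630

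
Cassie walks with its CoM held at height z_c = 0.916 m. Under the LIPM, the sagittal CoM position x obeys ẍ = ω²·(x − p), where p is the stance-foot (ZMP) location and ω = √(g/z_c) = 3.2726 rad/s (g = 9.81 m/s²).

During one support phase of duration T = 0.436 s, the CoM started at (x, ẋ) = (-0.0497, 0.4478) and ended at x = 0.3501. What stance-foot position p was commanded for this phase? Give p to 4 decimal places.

ωT = 3.2726·0.436 = 1.426854; cosh(ωT) = 2.202818, sinh(ωT) = 1.962754
x(T) = p + (x₀−p)·cosh(ωT) + (ẋ₀/ω)·sinh(ωT) ⇒ p·(1 − cosh) = x(T) − x₀·cosh − (ẋ₀/ω)·sinh
numerator   = 0.3501 − (-0.0497)·2.202818 − (0.4478/3.2726)·1.962754 = 0.191010
denominator = 1 − 2.202818 = -1.202818
p = 0.191010 / -1.202818 = -0.1588

p = -0.1588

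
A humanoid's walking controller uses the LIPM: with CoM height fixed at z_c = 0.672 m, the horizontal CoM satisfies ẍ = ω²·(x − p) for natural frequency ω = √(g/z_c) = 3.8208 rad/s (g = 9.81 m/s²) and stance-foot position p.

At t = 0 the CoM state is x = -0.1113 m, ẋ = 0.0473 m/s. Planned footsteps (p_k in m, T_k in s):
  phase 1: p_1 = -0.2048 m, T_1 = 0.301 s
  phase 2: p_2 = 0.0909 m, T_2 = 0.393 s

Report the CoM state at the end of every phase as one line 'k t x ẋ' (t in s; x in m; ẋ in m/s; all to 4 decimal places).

1 0.3010 -0.0248 0.5898
2 0.6940 0.1477 0.4469

phase 1: p=-0.2048, T=0.301, ωT=1.150061, cosh=1.737501, sinh=1.420884; start (x,ẋ)=(-0.111300, 0.047300) → end (x,ẋ)=(-0.024754, 0.589787)
phase 2: p=0.0909, T=0.393, ωT=1.501574, cosh=2.355765, sinh=2.132986; start (x,ẋ)=(-0.024754, 0.589787) → end (x,ẋ)=(0.147700, 0.446856)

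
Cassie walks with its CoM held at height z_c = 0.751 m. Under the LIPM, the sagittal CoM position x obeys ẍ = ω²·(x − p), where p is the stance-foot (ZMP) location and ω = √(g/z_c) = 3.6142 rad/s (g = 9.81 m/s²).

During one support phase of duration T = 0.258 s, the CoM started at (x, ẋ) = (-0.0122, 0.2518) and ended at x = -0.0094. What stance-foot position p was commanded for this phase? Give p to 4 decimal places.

p = 0.1419

ωT = 3.6142·0.258 = 0.932464; cosh(ωT) = 1.467172, sinh(ωT) = 1.073589
x(T) = p + (x₀−p)·cosh(ωT) + (ẋ₀/ω)·sinh(ωT) ⇒ p·(1 − cosh) = x(T) − x₀·cosh − (ẋ₀/ω)·sinh
numerator   = -0.0094 − (-0.0122)·1.467172 − (0.2518/3.6142)·1.073589 = -0.066297
denominator = 1 − 1.467172 = -0.467172
p = -0.066297 / -0.467172 = 0.1419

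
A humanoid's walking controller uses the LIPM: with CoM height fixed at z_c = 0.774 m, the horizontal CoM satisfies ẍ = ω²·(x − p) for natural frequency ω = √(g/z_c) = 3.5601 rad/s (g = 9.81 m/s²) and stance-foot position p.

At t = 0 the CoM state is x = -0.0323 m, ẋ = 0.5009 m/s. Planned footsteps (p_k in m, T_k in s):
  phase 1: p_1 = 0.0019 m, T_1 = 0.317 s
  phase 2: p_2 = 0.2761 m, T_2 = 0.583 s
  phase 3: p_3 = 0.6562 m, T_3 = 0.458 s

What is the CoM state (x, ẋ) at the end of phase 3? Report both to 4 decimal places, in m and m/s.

x = 0.7636, ẋ = 0.6762

phase 1: p=0.0019, T=0.317, ωT=1.128552, cosh=1.707339, sinh=1.383837; start (x,ẋ)=(-0.032300, 0.500900) → end (x,ẋ)=(0.138213, 0.686716)
phase 2: p=0.2761, T=0.583, ωT=2.075538, cosh=4.047162, sinh=3.921673; start (x,ẋ)=(0.138213, 0.686716) → end (x,ẋ)=(0.474508, 0.854130)
phase 3: p=0.6562, T=0.458, ωT=1.630526, cosh=2.651193, sinh=2.455366; start (x,ẋ)=(0.474508, 0.854130) → end (x,ẋ)=(0.763586, 0.676234)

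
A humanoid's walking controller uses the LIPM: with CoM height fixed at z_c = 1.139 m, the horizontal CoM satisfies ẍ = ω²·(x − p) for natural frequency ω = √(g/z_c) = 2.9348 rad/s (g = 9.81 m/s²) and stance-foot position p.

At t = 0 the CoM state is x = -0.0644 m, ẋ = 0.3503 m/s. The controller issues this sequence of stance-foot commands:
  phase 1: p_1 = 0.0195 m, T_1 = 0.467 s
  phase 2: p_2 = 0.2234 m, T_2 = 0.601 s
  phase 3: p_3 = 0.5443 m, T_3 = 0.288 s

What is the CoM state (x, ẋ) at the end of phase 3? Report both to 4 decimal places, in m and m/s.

x = -0.3442, ẋ = -2.1480

phase 1: p=0.0195, T=0.467, ωT=1.370552, cosh=2.095744, sinh=1.841778; start (x,ẋ)=(-0.064400, 0.350300) → end (x,ẋ)=(0.063503, 0.280639)
phase 2: p=0.2234, T=0.601, ωT=1.763815, cosh=3.003021, sinh=2.831632; start (x,ẋ)=(0.063503, 0.280639) → end (x,ẋ)=(0.013999, -0.486023)
phase 3: p=0.5443, T=0.288, ωT=0.845222, cosh=1.378979, sinh=0.949517; start (x,ẋ)=(0.013999, -0.486023) → end (x,ẋ)=(-0.344220, -2.147973)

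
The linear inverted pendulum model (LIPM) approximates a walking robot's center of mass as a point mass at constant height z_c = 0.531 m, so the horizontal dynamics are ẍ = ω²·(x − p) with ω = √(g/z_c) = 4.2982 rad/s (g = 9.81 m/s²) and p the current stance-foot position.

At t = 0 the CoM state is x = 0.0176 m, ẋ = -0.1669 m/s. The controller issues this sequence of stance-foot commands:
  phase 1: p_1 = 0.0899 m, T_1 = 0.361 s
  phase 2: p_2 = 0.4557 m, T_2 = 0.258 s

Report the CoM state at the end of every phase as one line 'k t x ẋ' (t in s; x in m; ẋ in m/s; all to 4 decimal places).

phase 1: p=0.0899, T=0.361, ωT=1.551650, cosh=2.465575, sinh=2.253677; start (x,ẋ)=(0.017600, -0.166900) → end (x,ẋ)=(-0.175872, -1.111857)
phase 2: p=0.4557, T=0.258, ωT=1.108936, cosh=1.680520, sinh=1.350610; start (x,ẋ)=(-0.175872, -1.111857) → end (x,ẋ)=(-0.955044, -5.534894)

1 0.3610 -0.1759 -1.1119
2 0.6190 -0.9550 -5.5349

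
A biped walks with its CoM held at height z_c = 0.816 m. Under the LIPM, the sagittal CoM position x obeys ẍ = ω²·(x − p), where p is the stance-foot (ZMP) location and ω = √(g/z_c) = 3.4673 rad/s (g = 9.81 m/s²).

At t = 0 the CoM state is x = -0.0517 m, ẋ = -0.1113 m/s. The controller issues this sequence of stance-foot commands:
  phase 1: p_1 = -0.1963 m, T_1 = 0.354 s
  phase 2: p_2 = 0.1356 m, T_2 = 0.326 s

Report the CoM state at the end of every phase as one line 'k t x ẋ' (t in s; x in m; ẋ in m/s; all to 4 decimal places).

phase 1: p=-0.1963, T=0.354, ωT=1.227424, cosh=1.852737, sinh=1.559691; start (x,ẋ)=(-0.051700, -0.111300) → end (x,ẋ)=(0.021540, 0.575775)
phase 2: p=0.1356, T=0.326, ωT=1.130340, cosh=1.709816, sinh=1.386893; start (x,ẋ)=(0.021540, 0.575775) → end (x,ẋ)=(0.170884, 0.435980)

1 0.3540 0.0215 0.5758
2 0.6800 0.1709 0.4360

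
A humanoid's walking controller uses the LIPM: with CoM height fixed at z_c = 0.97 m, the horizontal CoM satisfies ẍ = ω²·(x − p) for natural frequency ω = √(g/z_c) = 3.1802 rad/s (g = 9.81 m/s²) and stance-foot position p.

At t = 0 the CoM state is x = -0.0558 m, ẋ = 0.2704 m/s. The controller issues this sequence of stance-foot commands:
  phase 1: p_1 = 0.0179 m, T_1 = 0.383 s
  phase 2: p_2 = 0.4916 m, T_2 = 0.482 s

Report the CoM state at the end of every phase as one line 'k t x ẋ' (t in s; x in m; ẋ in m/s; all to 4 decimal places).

1 0.3830 0.0136 0.1355
2 0.8650 -0.5729 -3.0278

phase 1: p=0.0179, T=0.383, ωT=1.218017, cosh=1.838146, sinh=1.542330; start (x,ẋ)=(-0.055800, 0.270400) → end (x,ẋ)=(0.013567, 0.135542)
phase 2: p=0.4916, T=0.482, ωT=1.532856, cosh=2.423653, sinh=2.207735; start (x,ẋ)=(0.013567, 0.135542) → end (x,ẋ)=(-0.572891, -3.027781)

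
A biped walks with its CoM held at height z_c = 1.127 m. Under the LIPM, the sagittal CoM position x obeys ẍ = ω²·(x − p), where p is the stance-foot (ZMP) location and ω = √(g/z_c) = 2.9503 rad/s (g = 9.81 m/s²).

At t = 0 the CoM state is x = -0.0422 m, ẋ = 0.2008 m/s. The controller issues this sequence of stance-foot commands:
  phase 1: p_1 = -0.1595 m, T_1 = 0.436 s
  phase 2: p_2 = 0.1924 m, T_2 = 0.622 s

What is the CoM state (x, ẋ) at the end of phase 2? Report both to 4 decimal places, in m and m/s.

phase 1: p=-0.1595, T=0.436, ωT=1.286331, cosh=1.947882, sinh=1.671599; start (x,ẋ)=(-0.042200, 0.200800) → end (x,ẋ)=(0.182757, 0.969625)
phase 2: p=0.1924, T=0.622, ωT=1.835087, cosh=3.212638, sinh=3.053039; start (x,ẋ)=(0.182757, 0.969625) → end (x,ẋ)=(1.164812, 3.028198)

x = 1.1648, ẋ = 3.0282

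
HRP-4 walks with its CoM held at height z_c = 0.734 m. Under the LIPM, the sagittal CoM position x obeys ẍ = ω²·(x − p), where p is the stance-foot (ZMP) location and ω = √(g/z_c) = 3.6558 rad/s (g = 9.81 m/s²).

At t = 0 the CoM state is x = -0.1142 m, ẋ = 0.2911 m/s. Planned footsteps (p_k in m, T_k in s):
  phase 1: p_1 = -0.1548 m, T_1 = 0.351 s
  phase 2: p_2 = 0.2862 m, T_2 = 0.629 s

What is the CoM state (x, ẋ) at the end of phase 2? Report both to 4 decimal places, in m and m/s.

phase 1: p=-0.1548, T=0.351, ωT=1.283186, cosh=1.942635, sinh=1.665482; start (x,ẋ)=(-0.114200, 0.291100) → end (x,ẋ)=(0.056688, 0.812701)
phase 2: p=0.2862, T=0.629, ωT=2.299498, cosh=5.034744, sinh=4.934435; start (x,ẋ)=(0.056688, 0.812701) → end (x,ẋ)=(0.227613, -0.048495)

x = 0.2276, ẋ = -0.0485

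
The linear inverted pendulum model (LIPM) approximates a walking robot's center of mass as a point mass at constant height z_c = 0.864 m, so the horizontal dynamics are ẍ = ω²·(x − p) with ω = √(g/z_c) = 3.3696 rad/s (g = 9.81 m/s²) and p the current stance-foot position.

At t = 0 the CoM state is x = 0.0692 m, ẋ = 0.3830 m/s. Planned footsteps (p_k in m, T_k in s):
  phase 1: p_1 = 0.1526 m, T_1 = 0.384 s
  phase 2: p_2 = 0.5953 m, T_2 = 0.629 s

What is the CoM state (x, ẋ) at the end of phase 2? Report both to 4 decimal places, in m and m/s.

phase 1: p=0.1526, T=0.384, ωT=1.293926, cosh=1.960635, sinh=1.686443; start (x,ẋ)=(0.069200, 0.383000) → end (x,ẋ)=(0.180770, 0.276991)
phase 2: p=0.5953, T=0.629, ωT=2.119478, cosh=4.223444, sinh=4.103349; start (x,ẋ)=(0.180770, 0.276991) → end (x,ẋ)=(-0.818137, -4.561706)

x = -0.8181, ẋ = -4.5617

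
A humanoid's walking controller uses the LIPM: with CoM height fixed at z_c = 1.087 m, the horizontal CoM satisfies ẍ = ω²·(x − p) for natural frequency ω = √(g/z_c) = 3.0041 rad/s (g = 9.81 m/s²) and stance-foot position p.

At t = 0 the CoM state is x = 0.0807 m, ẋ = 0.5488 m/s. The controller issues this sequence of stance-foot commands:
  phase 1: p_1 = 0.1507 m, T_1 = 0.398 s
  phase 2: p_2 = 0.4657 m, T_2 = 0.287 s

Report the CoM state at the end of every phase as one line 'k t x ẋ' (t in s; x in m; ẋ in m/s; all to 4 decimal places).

1 0.3980 0.2987 0.6743
2 0.6850 0.4511 0.4528

phase 1: p=0.1507, T=0.398, ωT=1.195632, cosh=1.804079, sinh=1.501566; start (x,ẋ)=(0.080700, 0.548800) → end (x,ẋ)=(0.298726, 0.674319)
phase 2: p=0.4657, T=0.287, ωT=0.862177, cosh=1.395276, sinh=0.973034; start (x,ẋ)=(0.298726, 0.674319) → end (x,ẋ)=(0.451139, 0.452781)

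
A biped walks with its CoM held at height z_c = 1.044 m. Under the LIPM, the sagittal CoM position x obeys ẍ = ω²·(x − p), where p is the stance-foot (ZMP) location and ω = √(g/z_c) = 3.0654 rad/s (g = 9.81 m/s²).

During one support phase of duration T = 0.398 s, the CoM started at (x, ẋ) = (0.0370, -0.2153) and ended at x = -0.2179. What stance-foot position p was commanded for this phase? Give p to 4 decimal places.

ωT = 3.0654·0.398 = 1.220029; cosh(ωT) = 1.841254, sinh(ωT) = 1.546033
x(T) = p + (x₀−p)·cosh(ωT) + (ẋ₀/ω)·sinh(ωT) ⇒ p·(1 − cosh) = x(T) − x₀·cosh − (ẋ₀/ω)·sinh
numerator   = -0.2179 − (0.0370)·1.841254 − (-0.2153/3.0654)·1.546033 = -0.177440
denominator = 1 − 1.841254 = -0.841254
p = -0.177440 / -0.841254 = 0.2109

p = 0.2109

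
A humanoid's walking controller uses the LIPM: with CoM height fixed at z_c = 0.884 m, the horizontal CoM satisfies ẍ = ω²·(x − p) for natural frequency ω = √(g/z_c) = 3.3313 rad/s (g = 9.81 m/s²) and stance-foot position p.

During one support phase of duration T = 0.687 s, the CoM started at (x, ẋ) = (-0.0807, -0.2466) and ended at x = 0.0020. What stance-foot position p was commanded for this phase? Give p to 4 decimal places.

p = -0.1922

ωT = 3.3313·0.687 = 2.288603; cosh(ωT) = 4.981281, sinh(ωT) = 4.879872
x(T) = p + (x₀−p)·cosh(ωT) + (ẋ₀/ω)·sinh(ωT) ⇒ p·(1 − cosh) = x(T) − x₀·cosh − (ẋ₀/ω)·sinh
numerator   = 0.0020 − (-0.0807)·4.981281 − (-0.2466/3.3313)·4.879872 = 0.765223
denominator = 1 − 4.981281 = -3.981281
p = 0.765223 / -3.981281 = -0.1922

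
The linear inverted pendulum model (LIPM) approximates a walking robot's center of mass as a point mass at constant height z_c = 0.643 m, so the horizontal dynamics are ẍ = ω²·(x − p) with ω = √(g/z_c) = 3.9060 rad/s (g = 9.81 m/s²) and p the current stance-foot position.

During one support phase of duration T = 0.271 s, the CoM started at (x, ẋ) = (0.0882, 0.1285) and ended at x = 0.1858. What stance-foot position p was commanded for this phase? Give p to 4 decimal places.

p = -0.0028

ωT = 3.9060·0.271 = 1.058526; cosh(ωT) = 1.614543, sinh(ωT) = 1.267576
x(T) = p + (x₀−p)·cosh(ωT) + (ẋ₀/ω)·sinh(ωT) ⇒ p·(1 − cosh) = x(T) − x₀·cosh − (ẋ₀/ω)·sinh
numerator   = 0.1858 − (0.0882)·1.614543 − (0.1285/3.9060)·1.267576 = 0.001696
denominator = 1 − 1.614543 = -0.614543
p = 0.001696 / -0.614543 = -0.0028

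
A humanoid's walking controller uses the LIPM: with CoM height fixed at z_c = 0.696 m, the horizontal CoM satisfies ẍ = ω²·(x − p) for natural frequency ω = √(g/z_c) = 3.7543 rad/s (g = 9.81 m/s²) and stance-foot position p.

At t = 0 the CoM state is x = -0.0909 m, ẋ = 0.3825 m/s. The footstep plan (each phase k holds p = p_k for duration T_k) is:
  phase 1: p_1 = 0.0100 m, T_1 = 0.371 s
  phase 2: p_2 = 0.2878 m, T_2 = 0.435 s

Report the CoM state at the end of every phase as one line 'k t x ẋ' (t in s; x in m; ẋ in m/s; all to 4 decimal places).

phase 1: p=0.0100, T=0.371, ωT=1.392845, cosh=2.137329, sinh=1.888961; start (x,ẋ)=(-0.090900, 0.382500) → end (x,ẋ)=(-0.013203, 0.101973)
phase 2: p=0.2878, T=0.435, ωT=1.633120, cosh=2.657573, sinh=2.462254; start (x,ẋ)=(-0.013203, 0.101973) → end (x,ẋ)=(-0.445259, -2.511484)

1 0.3710 -0.0132 0.1020
2 0.8060 -0.4453 -2.5115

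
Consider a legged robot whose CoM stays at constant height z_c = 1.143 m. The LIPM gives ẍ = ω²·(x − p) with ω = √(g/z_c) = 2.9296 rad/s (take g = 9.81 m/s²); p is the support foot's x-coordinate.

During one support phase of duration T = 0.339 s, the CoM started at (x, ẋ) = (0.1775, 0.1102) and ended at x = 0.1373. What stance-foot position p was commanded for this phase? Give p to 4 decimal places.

p = 0.3345

ωT = 2.9296·0.339 = 0.993134; cosh(ωT) = 1.535048, sinh(ωT) = 1.164635
x(T) = p + (x₀−p)·cosh(ωT) + (ẋ₀/ω)·sinh(ωT) ⇒ p·(1 − cosh) = x(T) − x₀·cosh − (ẋ₀/ω)·sinh
numerator   = 0.1373 − (0.1775)·1.535048 − (0.1102/2.9296)·1.164635 = -0.178980
denominator = 1 − 1.535048 = -0.535048
p = -0.178980 / -0.535048 = 0.3345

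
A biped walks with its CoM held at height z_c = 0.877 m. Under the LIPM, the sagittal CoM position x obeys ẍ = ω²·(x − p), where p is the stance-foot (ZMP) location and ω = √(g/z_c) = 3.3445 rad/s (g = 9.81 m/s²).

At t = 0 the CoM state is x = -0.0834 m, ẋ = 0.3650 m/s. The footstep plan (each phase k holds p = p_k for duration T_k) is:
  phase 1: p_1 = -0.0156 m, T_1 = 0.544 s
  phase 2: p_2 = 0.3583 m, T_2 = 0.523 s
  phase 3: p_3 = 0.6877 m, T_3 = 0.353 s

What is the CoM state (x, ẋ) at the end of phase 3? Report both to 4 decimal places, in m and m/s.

x = -1.0234, ẋ = -5.3127

phase 1: p=-0.0156, T=0.544, ωT=1.819408, cosh=3.165164, sinh=3.003042; start (x,ẋ)=(-0.083400, 0.365000) → end (x,ẋ)=(0.097537, 0.474324)
phase 2: p=0.3583, T=0.523, ωT=1.749174, cosh=2.961883, sinh=2.787965; start (x,ẋ)=(0.097537, 0.474324) → end (x,ẋ)=(-0.018654, -1.026554)
phase 3: p=0.6877, T=0.353, ωT=1.180608, cosh=1.781723, sinh=1.474632; start (x,ẋ)=(-0.018654, -1.026554) → end (x,ẋ)=(-1.023448, -5.312708)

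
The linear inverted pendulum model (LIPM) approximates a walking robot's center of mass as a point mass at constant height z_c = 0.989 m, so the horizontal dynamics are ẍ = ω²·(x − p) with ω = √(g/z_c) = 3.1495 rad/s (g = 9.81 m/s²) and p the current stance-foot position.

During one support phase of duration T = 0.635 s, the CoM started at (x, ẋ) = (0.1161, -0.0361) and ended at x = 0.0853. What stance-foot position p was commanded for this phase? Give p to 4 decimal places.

p = 0.1122

ωT = 3.1495·0.635 = 1.999933; cosh(ωT) = 3.761951, sinh(ωT) = 3.626606
x(T) = p + (x₀−p)·cosh(ωT) + (ẋ₀/ω)·sinh(ωT) ⇒ p·(1 − cosh) = x(T) − x₀·cosh − (ẋ₀/ω)·sinh
numerator   = 0.0853 − (0.1161)·3.761951 − (-0.0361/3.1495)·3.626606 = -0.309894
denominator = 1 − 3.761951 = -2.761951
p = -0.309894 / -2.761951 = 0.1122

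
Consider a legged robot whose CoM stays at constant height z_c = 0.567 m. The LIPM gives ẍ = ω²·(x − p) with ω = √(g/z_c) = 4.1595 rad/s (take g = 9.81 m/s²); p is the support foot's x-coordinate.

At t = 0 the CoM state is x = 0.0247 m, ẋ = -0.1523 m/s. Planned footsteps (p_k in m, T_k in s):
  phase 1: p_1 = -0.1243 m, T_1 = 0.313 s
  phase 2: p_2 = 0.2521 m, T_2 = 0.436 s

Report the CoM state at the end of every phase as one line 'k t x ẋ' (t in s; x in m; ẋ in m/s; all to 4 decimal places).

1 0.3130 0.1075 0.7543
2 0.7490 0.3383 0.5794

phase 1: p=-0.1243, T=0.313, ωT=1.301924, cosh=1.974185, sinh=1.702177; start (x,ẋ)=(0.024700, -0.152300) → end (x,ẋ)=(0.107528, 0.754282)
phase 2: p=0.2521, T=0.436, ωT=1.813542, cosh=3.147602, sinh=2.984527; start (x,ẋ)=(0.107528, 0.754282) → end (x,ẋ)=(0.338259, 0.579447)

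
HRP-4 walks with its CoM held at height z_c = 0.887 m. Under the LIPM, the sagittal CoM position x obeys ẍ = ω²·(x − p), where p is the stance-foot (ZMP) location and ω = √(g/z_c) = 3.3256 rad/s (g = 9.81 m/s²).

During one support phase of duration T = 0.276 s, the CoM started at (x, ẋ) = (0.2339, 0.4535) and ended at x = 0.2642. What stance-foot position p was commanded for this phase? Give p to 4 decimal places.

p = 0.4845

ωT = 3.3256·0.276 = 0.917866; cosh(ωT) = 1.451655, sinh(ωT) = 1.052285
x(T) = p + (x₀−p)·cosh(ωT) + (ẋ₀/ω)·sinh(ωT) ⇒ p·(1 − cosh) = x(T) − x₀·cosh − (ẋ₀/ω)·sinh
numerator   = 0.2642 − (0.2339)·1.451655 − (0.4535/3.3256)·1.052285 = -0.218838
denominator = 1 − 1.451655 = -0.451655
p = -0.218838 / -0.451655 = 0.4845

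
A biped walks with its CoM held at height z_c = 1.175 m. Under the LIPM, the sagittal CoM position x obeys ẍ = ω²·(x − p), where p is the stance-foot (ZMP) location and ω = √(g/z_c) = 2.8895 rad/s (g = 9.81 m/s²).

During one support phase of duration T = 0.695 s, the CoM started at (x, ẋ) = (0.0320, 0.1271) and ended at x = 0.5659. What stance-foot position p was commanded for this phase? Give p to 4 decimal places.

p = -0.1016

ωT = 2.8895·0.695 = 2.008202; cosh(ωT) = 3.792072, sinh(ωT) = 3.657842
x(T) = p + (x₀−p)·cosh(ωT) + (ẋ₀/ω)·sinh(ωT) ⇒ p·(1 − cosh) = x(T) − x₀·cosh − (ẋ₀/ω)·sinh
numerator   = 0.5659 − (0.0320)·3.792072 − (0.1271/2.8895)·3.657842 = 0.283657
denominator = 1 − 3.792072 = -2.792072
p = 0.283657 / -2.792072 = -0.1016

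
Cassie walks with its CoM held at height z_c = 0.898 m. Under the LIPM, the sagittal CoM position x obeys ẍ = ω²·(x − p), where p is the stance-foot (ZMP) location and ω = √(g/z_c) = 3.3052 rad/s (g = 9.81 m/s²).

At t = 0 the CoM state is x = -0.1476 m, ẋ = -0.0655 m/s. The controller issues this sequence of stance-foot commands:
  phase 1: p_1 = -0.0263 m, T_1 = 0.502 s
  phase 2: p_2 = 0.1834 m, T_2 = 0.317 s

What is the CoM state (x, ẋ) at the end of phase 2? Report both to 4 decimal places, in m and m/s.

phase 1: p=-0.0263, T=0.502, ωT=1.659210, cosh=2.722724, sinh=2.532435; start (x,ẋ)=(-0.147600, -0.065500) → end (x,ẋ)=(-0.406752, -1.193644)
phase 2: p=0.1834, T=0.317, ωT=1.047748, cosh=1.600975, sinh=1.250249; start (x,ẋ)=(-0.406752, -1.193644) → end (x,ẋ)=(-1.212936, -4.349695)

x = -1.2129, ẋ = -4.3497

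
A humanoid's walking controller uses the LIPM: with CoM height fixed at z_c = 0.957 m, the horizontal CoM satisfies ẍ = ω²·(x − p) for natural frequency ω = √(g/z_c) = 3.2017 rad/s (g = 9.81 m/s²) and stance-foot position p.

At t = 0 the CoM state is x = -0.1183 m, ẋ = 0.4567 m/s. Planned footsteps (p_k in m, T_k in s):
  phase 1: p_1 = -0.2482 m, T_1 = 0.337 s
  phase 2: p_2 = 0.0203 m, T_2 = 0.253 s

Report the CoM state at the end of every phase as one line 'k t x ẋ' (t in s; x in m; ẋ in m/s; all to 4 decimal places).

phase 1: p=-0.2482, T=0.337, ωT=1.078973, cosh=1.640801, sinh=1.300856; start (x,ẋ)=(-0.118300, 0.456700) → end (x,ẋ)=(0.150498, 1.290381)
phase 2: p=0.0203, T=0.253, ωT=0.810030, cosh=1.346410, sinh=0.901565; start (x,ẋ)=(0.150498, 1.290381) → end (x,ẋ)=(0.558958, 2.113204)

1 0.3370 0.1505 1.2904
2 0.5900 0.5590 2.1132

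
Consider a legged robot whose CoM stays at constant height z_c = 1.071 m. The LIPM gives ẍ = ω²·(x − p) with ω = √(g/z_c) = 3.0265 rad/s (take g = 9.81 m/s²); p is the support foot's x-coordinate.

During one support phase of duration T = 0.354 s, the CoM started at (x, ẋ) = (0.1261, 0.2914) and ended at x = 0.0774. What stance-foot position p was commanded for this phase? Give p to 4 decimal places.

p = 0.3999

ωT = 3.0265·0.354 = 1.071381; cosh(ωT) = 1.630972, sinh(ωT) = 1.288437
x(T) = p + (x₀−p)·cosh(ωT) + (ẋ₀/ω)·sinh(ωT) ⇒ p·(1 − cosh) = x(T) − x₀·cosh − (ẋ₀/ω)·sinh
numerator   = 0.0774 − (0.1261)·1.630972 − (0.2914/3.0265)·1.288437 = -0.252320
denominator = 1 − 1.630972 = -0.630972
p = -0.252320 / -0.630972 = 0.3999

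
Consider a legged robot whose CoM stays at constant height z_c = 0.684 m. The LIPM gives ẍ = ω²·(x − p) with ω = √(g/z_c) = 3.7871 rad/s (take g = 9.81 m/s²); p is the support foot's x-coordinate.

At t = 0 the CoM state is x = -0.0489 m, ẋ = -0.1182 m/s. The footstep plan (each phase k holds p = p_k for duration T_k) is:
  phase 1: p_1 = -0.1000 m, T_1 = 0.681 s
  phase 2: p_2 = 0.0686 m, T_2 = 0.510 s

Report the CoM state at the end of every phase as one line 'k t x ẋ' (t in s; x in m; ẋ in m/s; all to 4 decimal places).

1 0.6810 0.0342 0.4847
2 1.1910 0.3798 1.2676

phase 1: p=-0.1000, T=0.681, ωT=2.579015, cosh=6.629998, sinh=6.554149; start (x,ẋ)=(-0.048900, -0.118200) → end (x,ẋ)=(0.034230, 0.484698)
phase 2: p=0.0686, T=0.510, ωT=1.931421, cosh=3.522125, sinh=3.377183; start (x,ẋ)=(0.034230, 0.484698) → end (x,ẋ)=(0.379779, 1.267584)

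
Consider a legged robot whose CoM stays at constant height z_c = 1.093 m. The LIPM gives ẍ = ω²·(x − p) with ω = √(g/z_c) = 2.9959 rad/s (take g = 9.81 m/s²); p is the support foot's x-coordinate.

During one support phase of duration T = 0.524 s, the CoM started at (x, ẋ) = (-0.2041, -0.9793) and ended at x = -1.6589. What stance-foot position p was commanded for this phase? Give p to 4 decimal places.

ωT = 2.9959·0.524 = 1.569852; cosh(ωT) = 2.507005, sinh(ωT) = 2.298929
x(T) = p + (x₀−p)·cosh(ωT) + (ẋ₀/ω)·sinh(ωT) ⇒ p·(1 − cosh) = x(T) − x₀·cosh − (ẋ₀/ω)·sinh
numerator   = -1.6589 − (-0.2041)·2.507005 − (-0.9793/2.9959)·2.298929 = -0.395746
denominator = 1 − 2.507005 = -1.507005
p = -0.395746 / -1.507005 = 0.2626

p = 0.2626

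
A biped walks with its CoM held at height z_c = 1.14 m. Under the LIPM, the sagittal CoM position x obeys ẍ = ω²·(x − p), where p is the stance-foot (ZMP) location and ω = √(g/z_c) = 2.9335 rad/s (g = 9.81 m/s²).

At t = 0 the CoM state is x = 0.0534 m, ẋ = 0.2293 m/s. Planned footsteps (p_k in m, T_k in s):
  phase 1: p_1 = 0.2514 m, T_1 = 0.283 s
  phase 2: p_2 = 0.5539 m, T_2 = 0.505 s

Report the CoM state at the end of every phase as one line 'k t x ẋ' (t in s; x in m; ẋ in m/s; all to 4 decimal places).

1 0.2830 0.0538 -0.2266
2 0.7880 -0.7641 -3.5845

phase 1: p=0.2514, T=0.283, ωT=0.830180, cosh=1.364852, sinh=0.928881; start (x,ẋ)=(0.053400, 0.229300) → end (x,ẋ)=(0.053766, -0.226564)
phase 2: p=0.5539, T=0.505, ωT=1.481418, cosh=2.313246, sinh=2.085931; start (x,ẋ)=(0.053766, -0.226564) → end (x,ẋ)=(-0.764136, -3.584456)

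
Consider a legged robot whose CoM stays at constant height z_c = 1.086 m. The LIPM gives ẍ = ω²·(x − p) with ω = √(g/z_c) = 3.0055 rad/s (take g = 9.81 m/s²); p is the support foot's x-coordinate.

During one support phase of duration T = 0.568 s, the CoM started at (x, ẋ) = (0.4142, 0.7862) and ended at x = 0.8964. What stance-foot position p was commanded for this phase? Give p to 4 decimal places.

ωT = 3.0055·0.568 = 1.707124; cosh(ωT) = 2.847235, sinh(ωT) = 2.665848
x(T) = p + (x₀−p)·cosh(ωT) + (ẋ₀/ω)·sinh(ωT) ⇒ p·(1 − cosh) = x(T) − x₀·cosh − (ẋ₀/ω)·sinh
numerator   = 0.8964 − (0.4142)·2.847235 − (0.7862/3.0055)·2.665848 = -0.980276
denominator = 1 − 2.847235 = -1.847235
p = -0.980276 / -1.847235 = 0.5307

p = 0.5307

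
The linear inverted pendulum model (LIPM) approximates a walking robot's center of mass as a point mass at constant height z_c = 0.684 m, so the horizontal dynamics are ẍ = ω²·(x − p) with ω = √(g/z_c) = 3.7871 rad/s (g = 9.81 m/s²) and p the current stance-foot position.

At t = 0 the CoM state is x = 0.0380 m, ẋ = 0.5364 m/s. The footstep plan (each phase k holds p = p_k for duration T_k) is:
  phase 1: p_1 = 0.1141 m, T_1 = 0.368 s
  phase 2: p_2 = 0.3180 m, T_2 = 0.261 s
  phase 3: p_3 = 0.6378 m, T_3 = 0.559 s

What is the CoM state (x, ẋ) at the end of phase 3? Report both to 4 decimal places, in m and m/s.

x = -0.0437, ẋ = -2.3913

phase 1: p=0.1141, T=0.368, ωT=1.393653, cosh=2.138855, sinh=1.890688; start (x,ẋ)=(0.038000, 0.536400) → end (x,ẋ)=(0.219128, 0.602389)
phase 2: p=0.3180, T=0.261, ωT=0.988433, cosh=1.529590, sinh=1.157431; start (x,ẋ)=(0.219128, 0.602389) → end (x,ẋ)=(0.350871, 0.488020)
phase 3: p=0.6378, T=0.559, ωT=2.116989, cosh=4.213241, sinh=4.092848; start (x,ẋ)=(0.350871, 0.488020) → end (x,ẋ)=(-0.043682, -2.391263)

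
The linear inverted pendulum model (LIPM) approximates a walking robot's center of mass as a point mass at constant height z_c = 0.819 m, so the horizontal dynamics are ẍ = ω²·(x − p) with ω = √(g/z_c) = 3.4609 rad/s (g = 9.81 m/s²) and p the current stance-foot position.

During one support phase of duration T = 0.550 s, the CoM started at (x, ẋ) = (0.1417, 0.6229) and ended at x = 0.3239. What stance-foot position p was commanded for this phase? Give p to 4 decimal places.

p = 0.3097

ωT = 3.4609·0.550 = 1.903495; cosh(ωT) = 3.429175, sinh(ωT) = 3.280128
x(T) = p + (x₀−p)·cosh(ωT) + (ẋ₀/ω)·sinh(ωT) ⇒ p·(1 − cosh) = x(T) − x₀·cosh − (ẋ₀/ω)·sinh
numerator   = 0.3239 − (0.1417)·3.429175 − (0.6229/3.4609)·3.280128 = -0.752378
denominator = 1 − 3.429175 = -2.429175
p = -0.752378 / -2.429175 = 0.3097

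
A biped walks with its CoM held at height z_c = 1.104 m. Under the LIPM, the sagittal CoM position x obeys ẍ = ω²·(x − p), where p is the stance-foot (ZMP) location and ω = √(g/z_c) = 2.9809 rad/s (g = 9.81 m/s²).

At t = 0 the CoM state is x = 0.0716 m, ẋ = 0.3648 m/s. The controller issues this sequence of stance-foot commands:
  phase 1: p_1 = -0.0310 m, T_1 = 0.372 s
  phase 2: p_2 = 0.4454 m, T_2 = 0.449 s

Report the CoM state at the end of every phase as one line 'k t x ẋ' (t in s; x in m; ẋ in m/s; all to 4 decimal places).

phase 1: p=-0.0310, T=0.372, ωT=1.108895, cosh=1.680465, sinh=1.350542; start (x,ẋ)=(0.071600, 0.364800) → end (x,ẋ)=(0.306694, 1.026084)
phase 2: p=0.4454, T=0.449, ωT=1.338424, cosh=2.037644, sinh=1.775386; start (x,ẋ)=(0.306694, 1.026084) → end (x,ẋ)=(0.773888, 1.356726)

1 0.3720 0.3067 1.0261
2 0.8210 0.7739 1.3567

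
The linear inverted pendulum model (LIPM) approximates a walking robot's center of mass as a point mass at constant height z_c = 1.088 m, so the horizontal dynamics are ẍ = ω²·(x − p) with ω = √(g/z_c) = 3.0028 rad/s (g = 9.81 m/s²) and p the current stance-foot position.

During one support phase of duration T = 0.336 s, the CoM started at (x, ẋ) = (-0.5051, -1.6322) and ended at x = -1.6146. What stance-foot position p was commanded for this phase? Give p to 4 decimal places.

p = 0.3315

ωT = 3.0028·0.336 = 1.008941; cosh(ωT) = 1.553650, sinh(ωT) = 1.189045
x(T) = p + (x₀−p)·cosh(ωT) + (ẋ₀/ω)·sinh(ωT) ⇒ p·(1 − cosh) = x(T) − x₀·cosh − (ẋ₀/ω)·sinh
numerator   = -1.6146 − (-0.5051)·1.553650 − (-1.6322/3.0028)·1.189045 = -0.183535
denominator = 1 − 1.553650 = -0.553650
p = -0.183535 / -0.553650 = 0.3315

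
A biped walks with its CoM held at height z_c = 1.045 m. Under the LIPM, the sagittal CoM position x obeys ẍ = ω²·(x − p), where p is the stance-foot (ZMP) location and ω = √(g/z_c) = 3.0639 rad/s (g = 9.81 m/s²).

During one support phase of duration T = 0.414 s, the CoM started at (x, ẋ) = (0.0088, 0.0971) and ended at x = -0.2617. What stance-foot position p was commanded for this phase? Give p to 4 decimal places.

ωT = 3.0639·0.414 = 1.268455; cosh(ωT) = 1.918310, sinh(ωT) = 1.637044
x(T) = p + (x₀−p)·cosh(ωT) + (ẋ₀/ω)·sinh(ωT) ⇒ p·(1 − cosh) = x(T) − x₀·cosh − (ẋ₀/ω)·sinh
numerator   = -0.2617 − (0.0088)·1.918310 − (0.0971/3.0639)·1.637044 = -0.330462
denominator = 1 − 1.918310 = -0.918310
p = -0.330462 / -0.918310 = 0.3599

p = 0.3599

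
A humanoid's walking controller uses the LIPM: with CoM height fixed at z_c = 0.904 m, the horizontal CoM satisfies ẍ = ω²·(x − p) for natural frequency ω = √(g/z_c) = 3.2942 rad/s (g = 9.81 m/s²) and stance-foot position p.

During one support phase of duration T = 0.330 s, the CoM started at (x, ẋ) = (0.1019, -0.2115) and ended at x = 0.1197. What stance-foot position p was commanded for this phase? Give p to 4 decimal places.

ωT = 3.2942·0.330 = 1.087086; cosh(ωT) = 1.651409, sinh(ωT) = 1.314211
x(T) = p + (x₀−p)·cosh(ωT) + (ẋ₀/ω)·sinh(ωT) ⇒ p·(1 − cosh) = x(T) − x₀·cosh − (ẋ₀/ω)·sinh
numerator   = 0.1197 − (0.1019)·1.651409 − (-0.2115/3.2942)·1.314211 = 0.035799
denominator = 1 − 1.651409 = -0.651409
p = 0.035799 / -0.651409 = -0.0550

p = -0.0550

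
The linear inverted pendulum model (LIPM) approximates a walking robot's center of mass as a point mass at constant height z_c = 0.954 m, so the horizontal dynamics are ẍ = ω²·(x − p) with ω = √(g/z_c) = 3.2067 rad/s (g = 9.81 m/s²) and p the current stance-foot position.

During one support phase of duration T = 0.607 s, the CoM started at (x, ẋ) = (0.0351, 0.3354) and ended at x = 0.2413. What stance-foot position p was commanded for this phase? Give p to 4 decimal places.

ωT = 3.2067·0.607 = 1.946467; cosh(ωT) = 3.573338, sinh(ωT) = 3.430560
x(T) = p + (x₀−p)·cosh(ωT) + (ẋ₀/ω)·sinh(ωT) ⇒ p·(1 − cosh) = x(T) − x₀·cosh − (ẋ₀/ω)·sinh
numerator   = 0.2413 − (0.0351)·3.573338 − (0.3354/3.2067)·3.430560 = -0.242939
denominator = 1 − 3.573338 = -2.573338
p = -0.242939 / -2.573338 = 0.0944

p = 0.0944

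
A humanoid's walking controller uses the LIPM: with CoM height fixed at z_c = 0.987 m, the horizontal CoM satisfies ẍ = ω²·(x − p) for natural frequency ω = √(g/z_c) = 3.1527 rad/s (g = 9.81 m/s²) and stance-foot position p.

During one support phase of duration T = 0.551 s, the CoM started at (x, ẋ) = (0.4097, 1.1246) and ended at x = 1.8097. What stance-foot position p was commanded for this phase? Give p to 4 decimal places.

p = 0.1929

ωT = 3.1527·0.551 = 1.737138; cosh(ωT) = 2.928541, sinh(ωT) = 2.752518
x(T) = p + (x₀−p)·cosh(ωT) + (ẋ₀/ω)·sinh(ωT) ⇒ p·(1 − cosh) = x(T) − x₀·cosh − (ẋ₀/ω)·sinh
numerator   = 1.8097 − (0.4097)·2.928541 − (1.1246/3.1527)·2.752518 = -0.371974
denominator = 1 − 2.928541 = -1.928541
p = -0.371974 / -1.928541 = 0.1929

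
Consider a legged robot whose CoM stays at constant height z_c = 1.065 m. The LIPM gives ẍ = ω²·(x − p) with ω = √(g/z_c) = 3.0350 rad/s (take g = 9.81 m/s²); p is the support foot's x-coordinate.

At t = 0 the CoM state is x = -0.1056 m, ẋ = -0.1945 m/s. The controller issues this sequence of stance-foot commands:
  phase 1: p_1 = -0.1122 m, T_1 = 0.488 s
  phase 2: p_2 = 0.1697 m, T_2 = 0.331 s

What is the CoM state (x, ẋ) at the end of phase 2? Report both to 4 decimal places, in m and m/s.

phase 1: p=-0.1122, T=0.488, ωT=1.481080, cosh=2.312542, sinh=2.085150; start (x,ẋ)=(-0.105600, -0.194500) → end (x,ẋ)=(-0.230565, -0.408022)
phase 2: p=0.1697, T=0.331, ωT=1.004585, cosh=1.548485, sinh=1.182289; start (x,ẋ)=(-0.230565, -0.408022) → end (x,ẋ)=(-0.609051, -2.068067)

x = -0.6091, ẋ = -2.0681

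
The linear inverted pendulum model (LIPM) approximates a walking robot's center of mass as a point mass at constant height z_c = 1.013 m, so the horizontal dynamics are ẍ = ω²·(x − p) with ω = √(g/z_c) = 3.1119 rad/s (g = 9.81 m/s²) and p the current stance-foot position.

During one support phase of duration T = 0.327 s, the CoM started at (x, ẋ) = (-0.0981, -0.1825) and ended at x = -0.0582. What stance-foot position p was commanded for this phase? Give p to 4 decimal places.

ωT = 3.1119·0.327 = 1.017591; cosh(ωT) = 1.563994, sinh(ωT) = 1.202529
x(T) = p + (x₀−p)·cosh(ωT) + (ẋ₀/ω)·sinh(ωT) ⇒ p·(1 − cosh) = x(T) − x₀·cosh − (ẋ₀/ω)·sinh
numerator   = -0.0582 − (-0.0981)·1.563994 − (-0.1825/3.1119)·1.202529 = 0.165751
denominator = 1 − 1.563994 = -0.563994
p = 0.165751 / -0.563994 = -0.2939

p = -0.2939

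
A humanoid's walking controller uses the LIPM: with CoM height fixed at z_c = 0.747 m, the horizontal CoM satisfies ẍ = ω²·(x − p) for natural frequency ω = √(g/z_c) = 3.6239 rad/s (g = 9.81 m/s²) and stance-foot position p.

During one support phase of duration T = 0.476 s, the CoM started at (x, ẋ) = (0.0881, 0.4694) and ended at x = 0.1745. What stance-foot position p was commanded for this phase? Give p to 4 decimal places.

ωT = 3.6239·0.476 = 1.724976; cosh(ωT) = 2.895283, sinh(ωT) = 2.717106
x(T) = p + (x₀−p)·cosh(ωT) + (ẋ₀/ω)·sinh(ωT) ⇒ p·(1 − cosh) = x(T) − x₀·cosh − (ẋ₀/ω)·sinh
numerator   = 0.1745 − (0.0881)·2.895283 − (0.4694/3.6239)·2.717106 = -0.432518
denominator = 1 − 2.895283 = -1.895283
p = -0.432518 / -1.895283 = 0.2282

p = 0.2282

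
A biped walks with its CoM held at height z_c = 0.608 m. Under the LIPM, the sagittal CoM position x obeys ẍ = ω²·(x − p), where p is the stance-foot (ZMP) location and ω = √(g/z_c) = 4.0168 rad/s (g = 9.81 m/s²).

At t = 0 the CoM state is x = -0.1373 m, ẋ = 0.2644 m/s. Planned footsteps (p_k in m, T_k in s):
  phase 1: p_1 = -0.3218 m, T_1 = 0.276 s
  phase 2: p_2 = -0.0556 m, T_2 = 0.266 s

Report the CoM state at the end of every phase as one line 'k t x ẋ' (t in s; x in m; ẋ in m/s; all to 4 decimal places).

phase 1: p=-0.3218, T=0.276, ωT=1.108637, cosh=1.680117, sinh=1.350108; start (x,ẋ)=(-0.137300, 0.264400) → end (x,ẋ)=(0.077050, 1.444787)
phase 2: p=-0.0556, T=0.266, ωT=1.068469, cosh=1.627227, sinh=1.283692; start (x,ẋ)=(0.077050, 1.444787) → end (x,ẋ)=(0.621979, 3.034986)

1 0.2760 0.0771 1.4448
2 0.5420 0.6220 3.0350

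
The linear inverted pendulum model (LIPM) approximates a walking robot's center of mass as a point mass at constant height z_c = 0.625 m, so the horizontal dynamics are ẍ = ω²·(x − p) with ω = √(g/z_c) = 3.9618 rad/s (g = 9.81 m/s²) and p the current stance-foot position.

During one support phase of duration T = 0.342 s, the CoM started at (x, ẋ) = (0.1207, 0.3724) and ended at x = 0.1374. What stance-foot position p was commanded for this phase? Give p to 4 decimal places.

ωT = 3.9618·0.342 = 1.354936; cosh(ωT) = 2.067238, sinh(ωT) = 1.809274
x(T) = p + (x₀−p)·cosh(ωT) + (ẋ₀/ω)·sinh(ωT) ⇒ p·(1 − cosh) = x(T) − x₀·cosh − (ẋ₀/ω)·sinh
numerator   = 0.1374 − (0.1207)·2.067238 − (0.3724/3.9618)·1.809274 = -0.282183
denominator = 1 − 2.067238 = -1.067238
p = -0.282183 / -1.067238 = 0.2644

p = 0.2644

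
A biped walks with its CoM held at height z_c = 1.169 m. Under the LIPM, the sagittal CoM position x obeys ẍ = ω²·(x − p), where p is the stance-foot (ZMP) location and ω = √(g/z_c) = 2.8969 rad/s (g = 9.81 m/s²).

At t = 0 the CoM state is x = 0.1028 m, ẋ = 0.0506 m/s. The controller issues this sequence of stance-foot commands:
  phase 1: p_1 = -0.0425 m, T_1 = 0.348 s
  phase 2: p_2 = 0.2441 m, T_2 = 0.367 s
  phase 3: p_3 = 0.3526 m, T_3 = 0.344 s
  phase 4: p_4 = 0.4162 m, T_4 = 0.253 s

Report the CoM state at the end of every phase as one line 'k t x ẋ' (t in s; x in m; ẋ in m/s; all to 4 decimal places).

phase 1: p=-0.0425, T=0.348, ωT=1.008121, cosh=1.552676, sinh=1.187772; start (x,ẋ)=(0.102800, 0.050600) → end (x,ẋ)=(0.203851, 0.578522)
phase 2: p=0.2441, T=0.367, ωT=1.063162, cosh=1.620437, sinh=1.275076; start (x,ẋ)=(0.203851, 0.578522) → end (x,ẋ)=(0.433516, 0.788786)
phase 3: p=0.3526, T=0.344, ωT=0.996534, cosh=1.539016, sinh=1.169859; start (x,ẋ)=(0.433516, 0.788786) → end (x,ẋ)=(0.795667, 1.488175)
phase 4: p=0.4162, T=0.253, ωT=0.732916, cosh=1.280823, sinh=0.800317; start (x,ẋ)=(0.795667, 1.488175) → end (x,ẋ)=(1.313363, 2.785859)

1 0.3480 0.2039 0.5785
2 0.7150 0.4335 0.7888
3 1.0590 0.7957 1.4882
4 1.3120 1.3134 2.7859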